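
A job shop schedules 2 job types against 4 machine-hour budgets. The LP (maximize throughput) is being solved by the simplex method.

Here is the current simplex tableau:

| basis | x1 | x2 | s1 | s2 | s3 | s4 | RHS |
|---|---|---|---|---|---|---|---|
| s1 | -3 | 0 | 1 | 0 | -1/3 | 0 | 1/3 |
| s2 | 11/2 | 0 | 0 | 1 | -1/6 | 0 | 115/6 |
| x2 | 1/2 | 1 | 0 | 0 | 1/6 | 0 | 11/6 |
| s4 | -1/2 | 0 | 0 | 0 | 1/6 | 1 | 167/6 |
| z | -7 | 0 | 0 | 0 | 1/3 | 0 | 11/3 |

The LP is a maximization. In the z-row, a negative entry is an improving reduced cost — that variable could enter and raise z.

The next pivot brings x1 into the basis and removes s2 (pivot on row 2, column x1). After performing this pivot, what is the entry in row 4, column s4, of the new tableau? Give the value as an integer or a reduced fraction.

1

Pivot element is row 2, column x1: 11/2.
Normalize row 2: new (row 2, s4) = 0/(11/2) = 0.
row 4 ← row 4 − (-1/2)·(new row 2): 1 − (-1/2)·0 = 1.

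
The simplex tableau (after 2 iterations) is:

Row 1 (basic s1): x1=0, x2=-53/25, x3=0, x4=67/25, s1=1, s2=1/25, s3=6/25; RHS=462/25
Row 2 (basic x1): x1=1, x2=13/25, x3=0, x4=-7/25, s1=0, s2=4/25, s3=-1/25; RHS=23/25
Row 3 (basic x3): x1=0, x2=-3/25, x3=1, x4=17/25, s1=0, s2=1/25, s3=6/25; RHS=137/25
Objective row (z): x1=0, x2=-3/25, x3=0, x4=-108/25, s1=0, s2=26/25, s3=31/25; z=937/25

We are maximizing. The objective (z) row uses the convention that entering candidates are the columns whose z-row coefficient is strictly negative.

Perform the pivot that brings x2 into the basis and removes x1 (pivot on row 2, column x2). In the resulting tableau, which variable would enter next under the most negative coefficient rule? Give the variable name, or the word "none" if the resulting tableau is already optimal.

Pivot element 13/25. New z-row = old z-row − (-3/25)·(row 2/(13/25)).
Updated z-row coefficients: x1: 3/13, x2: 0, x3: 0, x4: -57/13, s1: 0, s2: 14/13, s3: 16/13.
The most negative is -57/13 in column x4, so x4 would enter next.

x4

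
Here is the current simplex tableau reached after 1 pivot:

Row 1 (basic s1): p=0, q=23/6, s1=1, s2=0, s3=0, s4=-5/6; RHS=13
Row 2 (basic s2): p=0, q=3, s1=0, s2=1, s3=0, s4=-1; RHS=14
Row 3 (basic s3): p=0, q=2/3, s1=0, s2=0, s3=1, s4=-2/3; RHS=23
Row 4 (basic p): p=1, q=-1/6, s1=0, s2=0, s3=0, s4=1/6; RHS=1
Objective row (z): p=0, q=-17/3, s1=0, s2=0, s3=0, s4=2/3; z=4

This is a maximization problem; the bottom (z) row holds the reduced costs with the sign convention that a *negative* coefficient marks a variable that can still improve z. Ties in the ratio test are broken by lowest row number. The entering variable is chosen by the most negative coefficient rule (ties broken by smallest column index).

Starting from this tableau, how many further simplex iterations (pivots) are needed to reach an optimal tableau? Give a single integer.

2

pivot: q in, s1 out → z = 534/23
pivot: s4 in, p out → z = 30
No improving column remains; optimal.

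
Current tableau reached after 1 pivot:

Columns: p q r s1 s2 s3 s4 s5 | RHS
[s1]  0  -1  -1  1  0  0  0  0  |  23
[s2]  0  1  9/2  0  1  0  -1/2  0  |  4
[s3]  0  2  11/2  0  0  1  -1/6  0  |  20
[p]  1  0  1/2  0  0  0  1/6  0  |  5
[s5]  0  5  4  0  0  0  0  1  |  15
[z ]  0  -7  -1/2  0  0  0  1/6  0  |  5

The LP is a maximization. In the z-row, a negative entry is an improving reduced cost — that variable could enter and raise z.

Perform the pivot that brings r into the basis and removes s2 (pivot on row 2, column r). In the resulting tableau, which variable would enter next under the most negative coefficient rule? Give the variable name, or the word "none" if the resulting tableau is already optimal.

Pivot element 9/2. New z-row = old z-row − (-1/2)·(row 2/(9/2)).
Updated z-row coefficients: p: 0, q: -62/9, r: 0, s1: 0, s2: 1/9, s3: 0, s4: 1/9, s5: 0.
The most negative is -62/9 in column q, so q would enter next.

q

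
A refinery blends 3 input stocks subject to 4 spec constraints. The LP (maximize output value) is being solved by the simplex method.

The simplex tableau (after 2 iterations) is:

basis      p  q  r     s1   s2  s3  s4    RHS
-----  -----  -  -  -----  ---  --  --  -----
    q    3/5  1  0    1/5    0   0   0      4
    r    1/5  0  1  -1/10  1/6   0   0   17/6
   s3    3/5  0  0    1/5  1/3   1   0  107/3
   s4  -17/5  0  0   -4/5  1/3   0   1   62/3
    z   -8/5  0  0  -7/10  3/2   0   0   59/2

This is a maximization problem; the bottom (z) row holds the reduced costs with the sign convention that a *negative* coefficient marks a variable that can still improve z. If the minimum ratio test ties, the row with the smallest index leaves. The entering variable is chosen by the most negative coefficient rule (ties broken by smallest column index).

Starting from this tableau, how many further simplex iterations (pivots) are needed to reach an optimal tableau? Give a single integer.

pivot: p in, q out → z = 241/6
pivot: s1 in, p out → z = 87/2
No improving column remains; optimal.

2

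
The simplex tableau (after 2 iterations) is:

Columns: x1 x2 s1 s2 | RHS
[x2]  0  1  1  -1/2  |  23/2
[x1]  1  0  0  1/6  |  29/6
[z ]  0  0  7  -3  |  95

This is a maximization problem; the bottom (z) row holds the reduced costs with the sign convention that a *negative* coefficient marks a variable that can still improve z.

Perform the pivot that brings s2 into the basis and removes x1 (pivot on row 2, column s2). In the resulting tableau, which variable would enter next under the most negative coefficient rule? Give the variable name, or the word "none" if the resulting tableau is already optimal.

Pivot element 1/6. New z-row = old z-row − (-3)·(row 2/(1/6)).
Updated z-row coefficients: x1: 18, x2: 0, s1: 7, s2: 0.
No coefficient is strictly negative; the tableau after this pivot is optimal.

none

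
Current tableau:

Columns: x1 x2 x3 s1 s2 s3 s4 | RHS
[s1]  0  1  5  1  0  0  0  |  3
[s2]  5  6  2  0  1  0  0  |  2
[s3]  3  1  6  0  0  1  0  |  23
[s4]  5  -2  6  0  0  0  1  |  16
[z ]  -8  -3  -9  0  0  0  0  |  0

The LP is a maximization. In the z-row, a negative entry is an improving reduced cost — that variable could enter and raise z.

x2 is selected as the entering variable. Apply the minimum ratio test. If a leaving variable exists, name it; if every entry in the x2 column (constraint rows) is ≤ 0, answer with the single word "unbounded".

Ratios: row 1 (s1): 3/1 = 3; row 2 (s2): 2/6 = 1/3; row 3 (s3): 23/1 = 23; row 4 (s4): entry -2 ≤ 0, skip.
Minimum ratio is in the s2 row, so s2 leaves.

s2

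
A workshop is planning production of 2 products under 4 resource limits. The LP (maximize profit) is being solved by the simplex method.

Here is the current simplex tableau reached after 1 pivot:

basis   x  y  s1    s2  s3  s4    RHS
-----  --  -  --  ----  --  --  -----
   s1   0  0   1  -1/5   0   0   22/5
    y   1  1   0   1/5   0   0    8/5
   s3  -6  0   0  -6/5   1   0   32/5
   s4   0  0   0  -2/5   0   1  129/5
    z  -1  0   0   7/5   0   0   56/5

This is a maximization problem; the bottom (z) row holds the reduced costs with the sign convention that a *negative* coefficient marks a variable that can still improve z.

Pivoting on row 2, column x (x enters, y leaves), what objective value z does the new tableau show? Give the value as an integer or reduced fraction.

Minimum ratio for x: (8/5)/1 = 8/5.
z changes by −(z-row coeff of x)·ratio = −(-1)·(8/5) = 8/5.
New z = 56/5 + (8/5) = 64/5.

64/5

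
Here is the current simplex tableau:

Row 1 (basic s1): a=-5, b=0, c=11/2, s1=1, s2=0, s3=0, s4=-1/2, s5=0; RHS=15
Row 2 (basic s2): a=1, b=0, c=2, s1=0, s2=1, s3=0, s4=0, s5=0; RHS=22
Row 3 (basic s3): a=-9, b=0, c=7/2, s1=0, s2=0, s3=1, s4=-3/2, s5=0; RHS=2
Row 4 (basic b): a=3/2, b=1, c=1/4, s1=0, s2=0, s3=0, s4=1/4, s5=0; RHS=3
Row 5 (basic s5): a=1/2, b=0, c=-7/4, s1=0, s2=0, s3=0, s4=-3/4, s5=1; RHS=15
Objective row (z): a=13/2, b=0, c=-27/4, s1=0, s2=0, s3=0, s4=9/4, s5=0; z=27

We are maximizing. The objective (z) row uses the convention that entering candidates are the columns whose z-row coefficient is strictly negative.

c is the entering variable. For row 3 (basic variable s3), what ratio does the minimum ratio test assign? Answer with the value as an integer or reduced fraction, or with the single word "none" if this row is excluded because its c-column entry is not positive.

4/7

Ratio = RHS / (c entry) = 2 / (7/2) = 4/7.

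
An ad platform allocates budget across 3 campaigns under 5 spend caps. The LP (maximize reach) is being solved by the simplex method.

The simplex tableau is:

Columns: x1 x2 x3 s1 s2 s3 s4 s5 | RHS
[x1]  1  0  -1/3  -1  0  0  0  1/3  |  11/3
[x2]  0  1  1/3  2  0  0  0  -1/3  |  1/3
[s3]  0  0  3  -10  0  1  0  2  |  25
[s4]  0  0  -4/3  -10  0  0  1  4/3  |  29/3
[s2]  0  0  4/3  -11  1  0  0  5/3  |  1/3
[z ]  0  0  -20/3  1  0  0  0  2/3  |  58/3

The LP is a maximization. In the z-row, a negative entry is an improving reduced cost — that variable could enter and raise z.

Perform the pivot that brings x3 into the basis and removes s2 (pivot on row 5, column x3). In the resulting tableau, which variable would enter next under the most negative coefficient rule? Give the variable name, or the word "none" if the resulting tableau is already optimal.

Pivot element 4/3. New z-row = old z-row − (-20/3)·(row 5/(4/3)).
Updated z-row coefficients: x1: 0, x2: 0, x3: 0, s1: -54, s2: 5, s3: 0, s4: 0, s5: 9.
The most negative is -54 in column s1, so s1 would enter next.

s1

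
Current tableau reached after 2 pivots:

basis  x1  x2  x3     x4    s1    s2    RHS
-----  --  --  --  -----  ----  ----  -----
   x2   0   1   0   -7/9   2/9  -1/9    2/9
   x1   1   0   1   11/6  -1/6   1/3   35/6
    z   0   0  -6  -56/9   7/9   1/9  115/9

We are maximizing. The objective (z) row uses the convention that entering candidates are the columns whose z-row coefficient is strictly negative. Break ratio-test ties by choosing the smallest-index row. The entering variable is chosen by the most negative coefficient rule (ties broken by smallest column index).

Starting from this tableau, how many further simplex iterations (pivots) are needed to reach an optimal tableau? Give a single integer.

3

pivot: x4 in, x1 out → z = 1075/33
pivot: x3 in, x4 out → z = 430/9
pivot: s1 in, x2 out → z = 48
No improving column remains; optimal.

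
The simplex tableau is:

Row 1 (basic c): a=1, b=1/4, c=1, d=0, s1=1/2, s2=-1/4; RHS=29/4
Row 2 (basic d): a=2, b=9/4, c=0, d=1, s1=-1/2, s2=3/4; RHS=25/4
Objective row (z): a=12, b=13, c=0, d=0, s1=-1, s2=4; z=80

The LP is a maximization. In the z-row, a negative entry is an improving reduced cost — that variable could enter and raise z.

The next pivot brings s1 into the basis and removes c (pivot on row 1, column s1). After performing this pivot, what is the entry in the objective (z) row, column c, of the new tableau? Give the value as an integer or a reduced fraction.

2

Pivot element is row 1, column s1: 1/2.
Normalize row 1: new (row 1, c) = 1/(1/2) = 2.
z-row ← z-row − (-1)·(new row 1): 0 − (-1)·2 = 2.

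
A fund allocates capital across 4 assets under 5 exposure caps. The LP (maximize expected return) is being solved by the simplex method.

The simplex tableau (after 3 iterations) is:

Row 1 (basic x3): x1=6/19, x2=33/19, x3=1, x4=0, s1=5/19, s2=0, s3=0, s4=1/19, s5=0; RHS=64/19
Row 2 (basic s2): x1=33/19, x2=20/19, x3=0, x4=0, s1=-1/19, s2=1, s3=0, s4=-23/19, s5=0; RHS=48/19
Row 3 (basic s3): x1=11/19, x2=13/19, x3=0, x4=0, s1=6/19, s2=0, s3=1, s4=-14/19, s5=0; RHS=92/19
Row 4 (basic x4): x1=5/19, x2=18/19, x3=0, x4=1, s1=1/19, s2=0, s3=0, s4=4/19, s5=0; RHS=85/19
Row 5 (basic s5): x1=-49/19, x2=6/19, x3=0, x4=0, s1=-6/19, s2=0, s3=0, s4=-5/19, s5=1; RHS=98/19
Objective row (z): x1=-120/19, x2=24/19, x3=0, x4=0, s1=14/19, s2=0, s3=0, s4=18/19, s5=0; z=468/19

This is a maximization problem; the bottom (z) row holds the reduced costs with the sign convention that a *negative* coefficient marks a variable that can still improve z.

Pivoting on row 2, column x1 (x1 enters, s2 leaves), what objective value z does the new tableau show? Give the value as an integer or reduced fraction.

372/11

Minimum ratio for x1: (48/19)/(33/19) = 16/11.
z changes by −(z-row coeff of x1)·ratio = −(-120/19)·(16/11) = 1920/209.
New z = 468/19 + (1920/209) = 372/11.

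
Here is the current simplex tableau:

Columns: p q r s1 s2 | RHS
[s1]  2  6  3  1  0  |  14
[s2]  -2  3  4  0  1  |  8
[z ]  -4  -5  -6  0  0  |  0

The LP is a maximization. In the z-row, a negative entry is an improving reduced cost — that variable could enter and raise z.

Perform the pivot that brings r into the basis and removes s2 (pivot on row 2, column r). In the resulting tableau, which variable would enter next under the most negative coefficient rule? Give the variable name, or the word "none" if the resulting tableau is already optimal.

Pivot element 4. New z-row = old z-row − (-6)·(row 2/4).
Updated z-row coefficients: p: -7, q: -1/2, r: 0, s1: 0, s2: 3/2.
The most negative is -7 in column p, so p would enter next.

p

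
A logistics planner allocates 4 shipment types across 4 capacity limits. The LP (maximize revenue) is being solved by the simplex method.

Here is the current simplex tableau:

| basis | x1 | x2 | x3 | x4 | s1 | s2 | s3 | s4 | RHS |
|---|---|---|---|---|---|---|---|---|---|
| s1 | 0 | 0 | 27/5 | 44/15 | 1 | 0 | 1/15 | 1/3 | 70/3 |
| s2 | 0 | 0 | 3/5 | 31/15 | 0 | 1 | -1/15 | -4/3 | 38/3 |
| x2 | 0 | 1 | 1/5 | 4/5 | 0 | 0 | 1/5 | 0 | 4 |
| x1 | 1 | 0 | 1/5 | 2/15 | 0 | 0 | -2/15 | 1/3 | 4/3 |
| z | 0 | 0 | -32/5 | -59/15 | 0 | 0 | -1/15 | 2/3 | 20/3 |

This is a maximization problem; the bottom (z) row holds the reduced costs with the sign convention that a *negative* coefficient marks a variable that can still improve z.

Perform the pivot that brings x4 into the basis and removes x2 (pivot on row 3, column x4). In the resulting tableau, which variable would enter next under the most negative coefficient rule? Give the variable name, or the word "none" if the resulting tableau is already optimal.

x3

Pivot element 4/5. New z-row = old z-row − (-59/15)·(row 3/(4/5)).
Updated z-row coefficients: x1: 0, x2: 59/12, x3: -65/12, x4: 0, s1: 0, s2: 0, s3: 11/12, s4: 2/3.
The most negative is -65/12 in column x3, so x3 would enter next.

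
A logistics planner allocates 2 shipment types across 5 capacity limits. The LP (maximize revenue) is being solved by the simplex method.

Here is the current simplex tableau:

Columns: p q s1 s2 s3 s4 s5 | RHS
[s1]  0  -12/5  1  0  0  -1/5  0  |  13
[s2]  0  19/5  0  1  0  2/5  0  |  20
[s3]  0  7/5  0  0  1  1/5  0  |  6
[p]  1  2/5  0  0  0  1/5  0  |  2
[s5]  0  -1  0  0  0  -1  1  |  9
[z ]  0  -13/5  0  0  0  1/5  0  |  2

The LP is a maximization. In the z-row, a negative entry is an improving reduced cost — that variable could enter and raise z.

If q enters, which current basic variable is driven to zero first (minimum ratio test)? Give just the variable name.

Ratios: row 1 (s1): entry -12/5 ≤ 0, skip; row 2 (s2): 20/(19/5) = 100/19; row 3 (s3): 6/(7/5) = 30/7; row 4 (p): 2/(2/5) = 5; row 5 (s5): entry -1 ≤ 0, skip.
Minimum ratio 30/7 is in the s3 row, so s3 leaves.

s3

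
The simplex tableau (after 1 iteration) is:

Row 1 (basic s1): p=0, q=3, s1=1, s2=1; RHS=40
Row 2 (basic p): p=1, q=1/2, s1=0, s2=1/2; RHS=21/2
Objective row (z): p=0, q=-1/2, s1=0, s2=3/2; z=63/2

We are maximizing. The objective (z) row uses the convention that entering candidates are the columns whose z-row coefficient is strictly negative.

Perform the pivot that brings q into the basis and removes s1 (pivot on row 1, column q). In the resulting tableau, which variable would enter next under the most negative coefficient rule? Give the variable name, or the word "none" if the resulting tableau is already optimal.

none

Pivot element 3. New z-row = old z-row − (-1/2)·(row 1/3).
Updated z-row coefficients: p: 0, q: 0, s1: 1/6, s2: 5/3.
No coefficient is strictly negative; the tableau after this pivot is optimal.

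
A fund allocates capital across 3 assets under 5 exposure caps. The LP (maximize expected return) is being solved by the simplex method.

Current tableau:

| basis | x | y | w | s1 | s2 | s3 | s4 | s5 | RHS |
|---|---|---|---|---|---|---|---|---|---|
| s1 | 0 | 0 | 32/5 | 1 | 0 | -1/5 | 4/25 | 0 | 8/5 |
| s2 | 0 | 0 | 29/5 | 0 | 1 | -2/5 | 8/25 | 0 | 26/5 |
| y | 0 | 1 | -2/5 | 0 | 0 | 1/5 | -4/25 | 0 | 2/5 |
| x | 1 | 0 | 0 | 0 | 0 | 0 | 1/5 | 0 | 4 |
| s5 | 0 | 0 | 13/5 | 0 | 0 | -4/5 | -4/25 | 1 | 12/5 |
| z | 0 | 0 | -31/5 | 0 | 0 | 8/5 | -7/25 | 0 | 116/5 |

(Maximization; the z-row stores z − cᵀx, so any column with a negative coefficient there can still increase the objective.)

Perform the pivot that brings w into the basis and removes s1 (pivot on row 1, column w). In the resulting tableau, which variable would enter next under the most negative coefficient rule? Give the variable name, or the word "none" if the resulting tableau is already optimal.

Pivot element 32/5. New z-row = old z-row − (-31/5)·(row 1/(32/5)).
Updated z-row coefficients: x: 0, y: 0, w: 0, s1: 31/32, s2: 0, s3: 45/32, s4: -1/8, s5: 0.
The most negative is -1/8 in column s4, so s4 would enter next.

s4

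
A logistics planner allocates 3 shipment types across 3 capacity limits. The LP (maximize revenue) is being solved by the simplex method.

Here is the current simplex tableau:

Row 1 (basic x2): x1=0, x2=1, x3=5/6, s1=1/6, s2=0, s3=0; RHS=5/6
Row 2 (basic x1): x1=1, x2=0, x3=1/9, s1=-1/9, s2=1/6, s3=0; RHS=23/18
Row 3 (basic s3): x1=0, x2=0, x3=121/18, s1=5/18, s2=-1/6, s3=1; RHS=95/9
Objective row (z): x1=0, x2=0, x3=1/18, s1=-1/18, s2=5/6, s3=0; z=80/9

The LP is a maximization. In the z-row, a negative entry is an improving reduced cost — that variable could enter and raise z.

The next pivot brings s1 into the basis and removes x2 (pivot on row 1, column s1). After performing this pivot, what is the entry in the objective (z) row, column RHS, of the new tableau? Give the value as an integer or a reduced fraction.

Pivot element is row 1, column s1: 1/6.
Normalize row 1: new (row 1, RHS) = (5/6)/(1/6) = 5.
z-row ← z-row − (-1/18)·(new row 1): 80/9 − (-1/18)·5 = 55/6.

55/6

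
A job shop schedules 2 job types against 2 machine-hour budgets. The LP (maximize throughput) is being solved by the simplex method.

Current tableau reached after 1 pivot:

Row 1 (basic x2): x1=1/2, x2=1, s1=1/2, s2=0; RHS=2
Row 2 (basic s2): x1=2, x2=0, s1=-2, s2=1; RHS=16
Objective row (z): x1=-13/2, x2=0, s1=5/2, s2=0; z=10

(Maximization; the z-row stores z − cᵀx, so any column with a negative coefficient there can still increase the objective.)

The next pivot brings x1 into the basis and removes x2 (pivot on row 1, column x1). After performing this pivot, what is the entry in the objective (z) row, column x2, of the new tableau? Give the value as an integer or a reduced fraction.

Pivot element is row 1, column x1: 1/2.
Normalize row 1: new (row 1, x2) = 1/(1/2) = 2.
z-row ← z-row − (-13/2)·(new row 1): 0 − (-13/2)·2 = 13.

13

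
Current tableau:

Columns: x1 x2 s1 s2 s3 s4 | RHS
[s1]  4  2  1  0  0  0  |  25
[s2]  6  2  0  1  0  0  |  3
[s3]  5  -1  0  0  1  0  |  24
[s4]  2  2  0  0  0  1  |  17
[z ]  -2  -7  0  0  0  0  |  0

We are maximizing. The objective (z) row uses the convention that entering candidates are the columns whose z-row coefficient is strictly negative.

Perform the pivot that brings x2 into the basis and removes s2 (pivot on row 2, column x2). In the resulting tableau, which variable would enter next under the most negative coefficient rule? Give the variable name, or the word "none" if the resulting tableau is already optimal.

none

Pivot element 2. New z-row = old z-row − (-7)·(row 2/2).
Updated z-row coefficients: x1: 19, x2: 0, s1: 0, s2: 7/2, s3: 0, s4: 0.
No coefficient is strictly negative; the tableau after this pivot is optimal.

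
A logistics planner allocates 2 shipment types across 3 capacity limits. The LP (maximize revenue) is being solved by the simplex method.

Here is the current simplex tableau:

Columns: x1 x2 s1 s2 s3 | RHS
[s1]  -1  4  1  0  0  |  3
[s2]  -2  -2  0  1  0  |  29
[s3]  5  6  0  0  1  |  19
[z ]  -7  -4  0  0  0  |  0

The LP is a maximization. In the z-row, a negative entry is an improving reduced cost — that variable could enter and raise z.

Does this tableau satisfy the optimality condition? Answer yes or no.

Column x1 has objective-row coefficient -7, which is negative; an improving pivot exists, so not yet optimal.

no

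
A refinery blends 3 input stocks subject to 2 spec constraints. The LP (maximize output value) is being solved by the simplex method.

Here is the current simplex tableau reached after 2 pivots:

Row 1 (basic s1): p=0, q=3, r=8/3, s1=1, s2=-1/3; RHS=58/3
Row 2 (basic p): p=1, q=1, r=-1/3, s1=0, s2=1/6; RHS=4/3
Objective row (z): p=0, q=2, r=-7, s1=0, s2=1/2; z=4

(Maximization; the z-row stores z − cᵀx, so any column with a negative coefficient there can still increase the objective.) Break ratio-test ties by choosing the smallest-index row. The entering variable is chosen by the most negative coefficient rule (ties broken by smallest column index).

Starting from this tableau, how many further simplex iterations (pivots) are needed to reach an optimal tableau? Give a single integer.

2

pivot: r in, s1 out → z = 219/4
pivot: s2 in, p out → z = 66
No improving column remains; optimal.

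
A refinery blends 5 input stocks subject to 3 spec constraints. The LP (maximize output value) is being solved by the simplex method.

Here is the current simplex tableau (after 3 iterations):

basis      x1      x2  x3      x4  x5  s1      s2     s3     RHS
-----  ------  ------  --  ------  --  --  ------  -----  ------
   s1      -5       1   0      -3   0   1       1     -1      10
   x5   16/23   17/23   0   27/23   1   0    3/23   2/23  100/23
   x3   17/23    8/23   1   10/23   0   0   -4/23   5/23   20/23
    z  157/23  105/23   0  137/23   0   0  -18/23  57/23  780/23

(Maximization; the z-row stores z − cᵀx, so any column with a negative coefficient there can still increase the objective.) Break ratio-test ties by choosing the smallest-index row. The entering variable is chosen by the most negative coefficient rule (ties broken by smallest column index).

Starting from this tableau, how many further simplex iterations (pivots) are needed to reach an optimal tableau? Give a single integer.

1

pivot: s2 in, s1 out → z = 960/23
No improving column remains; optimal.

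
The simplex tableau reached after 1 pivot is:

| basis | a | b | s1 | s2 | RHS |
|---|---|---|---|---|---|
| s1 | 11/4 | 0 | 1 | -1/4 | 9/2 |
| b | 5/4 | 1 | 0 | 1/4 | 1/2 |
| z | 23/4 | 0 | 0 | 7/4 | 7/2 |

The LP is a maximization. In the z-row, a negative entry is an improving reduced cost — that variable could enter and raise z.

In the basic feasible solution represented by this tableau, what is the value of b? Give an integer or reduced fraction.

b is basic (row 2); its value is the RHS of that row: 1/2.

1/2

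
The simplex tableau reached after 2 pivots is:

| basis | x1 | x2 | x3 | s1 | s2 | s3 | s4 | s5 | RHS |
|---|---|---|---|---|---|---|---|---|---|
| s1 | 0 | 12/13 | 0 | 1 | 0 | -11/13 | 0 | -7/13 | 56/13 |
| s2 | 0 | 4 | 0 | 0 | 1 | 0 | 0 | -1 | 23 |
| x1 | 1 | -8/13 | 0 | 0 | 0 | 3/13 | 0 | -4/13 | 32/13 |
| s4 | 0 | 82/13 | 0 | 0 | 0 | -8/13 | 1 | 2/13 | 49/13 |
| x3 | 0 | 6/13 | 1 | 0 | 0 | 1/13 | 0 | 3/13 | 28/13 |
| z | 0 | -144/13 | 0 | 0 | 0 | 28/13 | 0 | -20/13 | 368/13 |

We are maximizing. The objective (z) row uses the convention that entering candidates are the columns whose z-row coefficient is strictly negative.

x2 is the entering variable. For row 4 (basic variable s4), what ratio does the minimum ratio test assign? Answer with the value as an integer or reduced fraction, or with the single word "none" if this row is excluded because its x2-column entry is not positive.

49/82

Ratio = RHS / (x2 entry) = (49/13) / (82/13) = 49/82.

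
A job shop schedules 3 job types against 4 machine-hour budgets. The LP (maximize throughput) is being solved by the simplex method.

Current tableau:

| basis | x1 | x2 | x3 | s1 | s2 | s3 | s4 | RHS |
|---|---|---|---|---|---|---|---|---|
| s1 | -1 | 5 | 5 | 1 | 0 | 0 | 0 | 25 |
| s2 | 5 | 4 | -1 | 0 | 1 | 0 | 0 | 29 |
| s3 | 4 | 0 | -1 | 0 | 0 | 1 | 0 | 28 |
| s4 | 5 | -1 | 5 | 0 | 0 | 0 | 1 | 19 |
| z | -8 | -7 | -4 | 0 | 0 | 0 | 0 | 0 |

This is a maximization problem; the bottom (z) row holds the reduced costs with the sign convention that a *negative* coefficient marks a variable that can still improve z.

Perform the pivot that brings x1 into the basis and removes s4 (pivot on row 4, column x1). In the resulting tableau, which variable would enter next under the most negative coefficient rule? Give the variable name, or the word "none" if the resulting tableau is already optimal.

x2

Pivot element 5. New z-row = old z-row − (-8)·(row 4/5).
Updated z-row coefficients: x1: 0, x2: -43/5, x3: 4, s1: 0, s2: 0, s3: 0, s4: 8/5.
The most negative is -43/5 in column x2, so x2 would enter next.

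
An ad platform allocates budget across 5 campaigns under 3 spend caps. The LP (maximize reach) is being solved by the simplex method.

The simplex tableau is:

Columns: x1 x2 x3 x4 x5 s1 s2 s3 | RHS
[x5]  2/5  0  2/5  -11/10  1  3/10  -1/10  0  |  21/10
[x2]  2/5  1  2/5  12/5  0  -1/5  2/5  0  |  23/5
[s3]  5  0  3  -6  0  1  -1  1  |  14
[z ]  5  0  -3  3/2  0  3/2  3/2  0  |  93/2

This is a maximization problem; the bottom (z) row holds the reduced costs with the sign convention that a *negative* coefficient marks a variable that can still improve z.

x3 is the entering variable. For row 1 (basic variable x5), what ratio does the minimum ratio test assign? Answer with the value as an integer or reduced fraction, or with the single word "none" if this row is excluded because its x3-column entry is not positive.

Ratio = RHS / (x3 entry) = (21/10) / (2/5) = 21/4.

21/4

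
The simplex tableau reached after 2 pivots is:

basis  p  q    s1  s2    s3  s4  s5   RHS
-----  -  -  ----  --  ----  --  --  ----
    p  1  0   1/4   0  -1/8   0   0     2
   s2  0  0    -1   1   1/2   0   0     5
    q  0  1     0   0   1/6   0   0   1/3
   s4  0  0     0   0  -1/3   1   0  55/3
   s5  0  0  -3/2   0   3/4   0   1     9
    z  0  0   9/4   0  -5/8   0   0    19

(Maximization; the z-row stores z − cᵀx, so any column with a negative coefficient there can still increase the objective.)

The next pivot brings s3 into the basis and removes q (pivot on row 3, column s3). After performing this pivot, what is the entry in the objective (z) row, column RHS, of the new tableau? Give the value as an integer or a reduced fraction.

81/4

Pivot element is row 3, column s3: 1/6.
Normalize row 3: new (row 3, RHS) = (1/3)/(1/6) = 2.
z-row ← z-row − (-5/8)·(new row 3): 19 − (-5/8)·2 = 81/4.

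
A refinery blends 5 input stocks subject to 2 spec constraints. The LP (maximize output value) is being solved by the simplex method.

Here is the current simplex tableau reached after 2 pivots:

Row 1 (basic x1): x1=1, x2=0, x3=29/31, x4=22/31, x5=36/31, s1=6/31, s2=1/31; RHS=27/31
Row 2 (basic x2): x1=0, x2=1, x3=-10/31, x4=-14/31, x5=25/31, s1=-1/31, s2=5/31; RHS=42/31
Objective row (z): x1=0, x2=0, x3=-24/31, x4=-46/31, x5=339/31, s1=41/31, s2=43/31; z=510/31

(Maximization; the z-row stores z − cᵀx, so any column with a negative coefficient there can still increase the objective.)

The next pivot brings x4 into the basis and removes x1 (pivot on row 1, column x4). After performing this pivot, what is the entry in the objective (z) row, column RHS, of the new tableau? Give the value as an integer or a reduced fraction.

Pivot element is row 1, column x4: 22/31.
Normalize row 1: new (row 1, RHS) = (27/31)/(22/31) = 27/22.
z-row ← z-row − (-46/31)·(new row 1): 510/31 − (-46/31)·(27/22) = 201/11.

201/11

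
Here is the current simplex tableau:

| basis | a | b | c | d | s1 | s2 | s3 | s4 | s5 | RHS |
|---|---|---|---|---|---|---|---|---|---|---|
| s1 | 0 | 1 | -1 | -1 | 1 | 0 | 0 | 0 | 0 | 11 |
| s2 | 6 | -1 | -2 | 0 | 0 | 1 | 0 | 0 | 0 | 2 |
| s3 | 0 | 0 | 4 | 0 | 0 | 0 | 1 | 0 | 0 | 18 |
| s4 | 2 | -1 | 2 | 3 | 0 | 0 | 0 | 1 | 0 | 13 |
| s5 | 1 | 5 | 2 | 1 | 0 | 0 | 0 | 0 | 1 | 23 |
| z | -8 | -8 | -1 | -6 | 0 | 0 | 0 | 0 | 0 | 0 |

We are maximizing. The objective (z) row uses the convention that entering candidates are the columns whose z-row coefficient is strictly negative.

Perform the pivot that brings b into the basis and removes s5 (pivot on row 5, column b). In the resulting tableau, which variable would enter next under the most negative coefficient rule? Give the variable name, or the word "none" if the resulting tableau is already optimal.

a

Pivot element 5. New z-row = old z-row − (-8)·(row 5/5).
Updated z-row coefficients: a: -32/5, b: 0, c: 11/5, d: -22/5, s1: 0, s2: 0, s3: 0, s4: 0, s5: 8/5.
The most negative is -32/5 in column a, so a would enter next.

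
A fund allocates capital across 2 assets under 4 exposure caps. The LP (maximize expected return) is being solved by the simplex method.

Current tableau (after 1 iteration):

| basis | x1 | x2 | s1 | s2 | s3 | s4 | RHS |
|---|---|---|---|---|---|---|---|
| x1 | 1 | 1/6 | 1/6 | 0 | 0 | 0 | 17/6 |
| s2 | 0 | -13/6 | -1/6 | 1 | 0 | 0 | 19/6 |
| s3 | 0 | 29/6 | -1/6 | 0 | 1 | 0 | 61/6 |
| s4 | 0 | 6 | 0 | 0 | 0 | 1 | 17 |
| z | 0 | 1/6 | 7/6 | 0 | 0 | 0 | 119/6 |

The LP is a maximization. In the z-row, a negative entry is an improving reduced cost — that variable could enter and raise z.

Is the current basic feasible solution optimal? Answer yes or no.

No objective-row coefficient is strictly negative, so no entering variable exists; the tableau is optimal.

yes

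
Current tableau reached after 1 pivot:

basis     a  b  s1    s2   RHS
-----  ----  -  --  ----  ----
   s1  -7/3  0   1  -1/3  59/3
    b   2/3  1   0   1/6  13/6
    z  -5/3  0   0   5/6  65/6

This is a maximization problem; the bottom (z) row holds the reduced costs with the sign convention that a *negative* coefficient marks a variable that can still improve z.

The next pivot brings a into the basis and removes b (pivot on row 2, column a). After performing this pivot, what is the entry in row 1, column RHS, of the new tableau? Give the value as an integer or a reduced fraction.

Pivot element is row 2, column a: 2/3.
Normalize row 2: new (row 2, RHS) = (13/6)/(2/3) = 13/4.
row 1 ← row 1 − (-7/3)·(new row 2): 59/3 − (-7/3)·(13/4) = 109/4.

109/4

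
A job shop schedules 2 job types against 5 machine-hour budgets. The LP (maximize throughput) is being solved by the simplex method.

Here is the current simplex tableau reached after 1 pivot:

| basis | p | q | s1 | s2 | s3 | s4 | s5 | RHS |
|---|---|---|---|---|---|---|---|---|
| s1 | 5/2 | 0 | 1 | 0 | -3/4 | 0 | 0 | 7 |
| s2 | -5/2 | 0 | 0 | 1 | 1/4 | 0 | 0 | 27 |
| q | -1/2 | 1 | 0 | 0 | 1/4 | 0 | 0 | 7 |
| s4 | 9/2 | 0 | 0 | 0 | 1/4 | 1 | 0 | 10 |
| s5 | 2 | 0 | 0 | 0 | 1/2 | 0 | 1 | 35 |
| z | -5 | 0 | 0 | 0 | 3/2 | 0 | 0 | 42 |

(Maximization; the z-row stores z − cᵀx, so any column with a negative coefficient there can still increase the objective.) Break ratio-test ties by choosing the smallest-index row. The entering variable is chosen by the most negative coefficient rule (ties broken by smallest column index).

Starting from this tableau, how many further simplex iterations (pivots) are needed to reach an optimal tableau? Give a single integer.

1

pivot: p in, s4 out → z = 478/9
No improving column remains; optimal.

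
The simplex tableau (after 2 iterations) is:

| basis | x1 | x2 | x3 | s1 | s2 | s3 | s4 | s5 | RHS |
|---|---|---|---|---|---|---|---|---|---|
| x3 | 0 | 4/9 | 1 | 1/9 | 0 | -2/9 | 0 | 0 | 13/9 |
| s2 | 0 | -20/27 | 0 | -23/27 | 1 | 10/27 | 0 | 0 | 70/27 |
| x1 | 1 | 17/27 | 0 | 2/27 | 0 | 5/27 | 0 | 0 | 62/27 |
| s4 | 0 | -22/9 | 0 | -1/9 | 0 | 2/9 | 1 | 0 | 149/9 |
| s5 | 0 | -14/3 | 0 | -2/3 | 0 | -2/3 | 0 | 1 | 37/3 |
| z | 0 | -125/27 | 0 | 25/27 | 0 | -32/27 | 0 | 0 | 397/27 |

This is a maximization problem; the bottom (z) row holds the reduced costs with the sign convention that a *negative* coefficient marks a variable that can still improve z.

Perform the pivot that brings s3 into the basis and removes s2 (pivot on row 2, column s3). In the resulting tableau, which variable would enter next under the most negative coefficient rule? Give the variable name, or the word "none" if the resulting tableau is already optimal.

x2

Pivot element 10/27. New z-row = old z-row − (-32/27)·(row 2/(10/27)).
Updated z-row coefficients: x1: 0, x2: -7, x3: 0, s1: -9/5, s2: 16/5, s3: 0, s4: 0, s5: 0.
The most negative is -7 in column x2, so x2 would enter next.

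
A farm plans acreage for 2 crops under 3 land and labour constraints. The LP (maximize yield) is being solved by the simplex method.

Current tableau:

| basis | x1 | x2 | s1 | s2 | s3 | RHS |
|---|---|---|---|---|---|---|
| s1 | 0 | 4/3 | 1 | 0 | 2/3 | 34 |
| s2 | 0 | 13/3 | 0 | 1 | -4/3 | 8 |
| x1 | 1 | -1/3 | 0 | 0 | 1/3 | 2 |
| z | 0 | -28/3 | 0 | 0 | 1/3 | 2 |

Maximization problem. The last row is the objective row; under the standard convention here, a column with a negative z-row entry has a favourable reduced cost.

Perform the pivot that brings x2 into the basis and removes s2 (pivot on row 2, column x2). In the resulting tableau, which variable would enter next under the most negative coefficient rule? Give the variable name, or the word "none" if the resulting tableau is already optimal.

s3

Pivot element 13/3. New z-row = old z-row − (-28/3)·(row 2/(13/3)).
Updated z-row coefficients: x1: 0, x2: 0, s1: 0, s2: 28/13, s3: -33/13.
The most negative is -33/13 in column s3, so s3 would enter next.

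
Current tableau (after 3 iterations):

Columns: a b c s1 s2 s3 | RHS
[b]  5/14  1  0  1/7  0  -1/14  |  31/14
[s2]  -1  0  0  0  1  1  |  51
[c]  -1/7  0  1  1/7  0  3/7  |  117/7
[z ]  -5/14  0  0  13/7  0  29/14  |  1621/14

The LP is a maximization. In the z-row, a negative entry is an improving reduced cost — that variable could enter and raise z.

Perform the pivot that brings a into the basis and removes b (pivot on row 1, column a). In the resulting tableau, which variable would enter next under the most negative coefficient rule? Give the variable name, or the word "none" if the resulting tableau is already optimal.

none

Pivot element 5/14. New z-row = old z-row − (-5/14)·(row 1/(5/14)).
Updated z-row coefficients: a: 0, b: 1, c: 0, s1: 2, s2: 0, s3: 2.
No coefficient is strictly negative; the tableau after this pivot is optimal.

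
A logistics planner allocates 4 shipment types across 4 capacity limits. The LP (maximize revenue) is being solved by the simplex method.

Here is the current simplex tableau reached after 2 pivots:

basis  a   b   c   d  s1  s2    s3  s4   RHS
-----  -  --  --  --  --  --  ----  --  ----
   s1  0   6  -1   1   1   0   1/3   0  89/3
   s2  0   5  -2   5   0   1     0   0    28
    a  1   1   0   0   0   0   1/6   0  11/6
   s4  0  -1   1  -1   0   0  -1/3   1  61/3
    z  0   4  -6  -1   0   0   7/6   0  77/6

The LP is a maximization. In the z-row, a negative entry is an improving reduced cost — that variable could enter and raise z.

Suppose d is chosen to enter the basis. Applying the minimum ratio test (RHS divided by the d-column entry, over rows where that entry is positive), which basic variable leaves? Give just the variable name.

Ratios: row 1 (s1): (89/3)/1 = 89/3; row 2 (s2): 28/5 = 28/5; row 3 (a): entry 0 ≤ 0, skip; row 4 (s4): entry -1 ≤ 0, skip.
Minimum ratio 28/5 is in the s2 row, so s2 leaves.

s2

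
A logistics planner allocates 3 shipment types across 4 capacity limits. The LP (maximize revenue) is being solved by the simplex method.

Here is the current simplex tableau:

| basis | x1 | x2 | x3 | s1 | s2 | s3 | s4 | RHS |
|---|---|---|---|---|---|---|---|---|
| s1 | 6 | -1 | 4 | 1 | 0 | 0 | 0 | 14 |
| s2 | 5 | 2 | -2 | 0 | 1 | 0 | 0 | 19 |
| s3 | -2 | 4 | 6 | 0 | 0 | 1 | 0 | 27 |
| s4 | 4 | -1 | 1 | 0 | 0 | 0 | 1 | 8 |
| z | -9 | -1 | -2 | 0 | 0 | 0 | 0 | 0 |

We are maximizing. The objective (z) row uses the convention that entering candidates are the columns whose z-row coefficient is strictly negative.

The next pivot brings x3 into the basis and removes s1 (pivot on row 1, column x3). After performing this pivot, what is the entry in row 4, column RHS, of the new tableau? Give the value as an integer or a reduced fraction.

Pivot element is row 1, column x3: 4.
Normalize row 1: new (row 1, RHS) = 14/4 = 7/2.
row 4 ← row 4 − 1·(new row 1): 8 − 1·(7/2) = 9/2.

9/2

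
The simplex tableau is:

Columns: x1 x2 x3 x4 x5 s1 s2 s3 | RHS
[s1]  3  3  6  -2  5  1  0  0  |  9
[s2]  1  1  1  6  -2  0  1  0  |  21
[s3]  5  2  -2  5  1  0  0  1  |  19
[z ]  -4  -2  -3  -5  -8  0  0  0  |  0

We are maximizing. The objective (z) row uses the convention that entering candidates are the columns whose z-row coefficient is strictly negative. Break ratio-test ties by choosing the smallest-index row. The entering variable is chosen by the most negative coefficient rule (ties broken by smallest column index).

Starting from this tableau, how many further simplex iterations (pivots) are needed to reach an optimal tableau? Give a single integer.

2

pivot: x5 in, s1 out → z = 72/5
pivot: x4 in, s3 out → z = 1094/27
No improving column remains; optimal.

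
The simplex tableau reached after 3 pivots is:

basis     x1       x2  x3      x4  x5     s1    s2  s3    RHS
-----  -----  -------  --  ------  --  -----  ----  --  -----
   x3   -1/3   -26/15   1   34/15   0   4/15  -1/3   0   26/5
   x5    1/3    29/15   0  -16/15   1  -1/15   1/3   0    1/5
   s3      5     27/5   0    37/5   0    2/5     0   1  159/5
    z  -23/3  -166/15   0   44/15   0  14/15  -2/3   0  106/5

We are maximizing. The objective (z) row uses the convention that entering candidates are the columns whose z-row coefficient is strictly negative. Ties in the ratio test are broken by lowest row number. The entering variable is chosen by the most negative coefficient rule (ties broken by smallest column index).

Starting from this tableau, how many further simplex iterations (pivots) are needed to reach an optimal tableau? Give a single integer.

pivot: x2 in, x5 out → z = 648/29
pivot: x1 in, x2 out → z = 129/5
pivot: x4 in, s3 out → z = 681/13
No improving column remains; optimal.

3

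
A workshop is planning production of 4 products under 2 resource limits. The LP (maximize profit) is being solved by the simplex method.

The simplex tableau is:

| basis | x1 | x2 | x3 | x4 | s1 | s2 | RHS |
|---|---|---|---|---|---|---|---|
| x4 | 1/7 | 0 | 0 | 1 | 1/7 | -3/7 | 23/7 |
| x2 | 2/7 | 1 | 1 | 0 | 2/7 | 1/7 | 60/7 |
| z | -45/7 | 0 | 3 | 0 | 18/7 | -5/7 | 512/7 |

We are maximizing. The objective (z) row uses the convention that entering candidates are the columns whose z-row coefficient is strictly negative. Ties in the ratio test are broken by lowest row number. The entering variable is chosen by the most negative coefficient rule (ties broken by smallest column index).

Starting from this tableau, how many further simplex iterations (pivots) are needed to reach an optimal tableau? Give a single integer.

2

pivot: x1 in, x4 out → z = 221
pivot: s2 in, x2 out → z = 261
No improving column remains; optimal.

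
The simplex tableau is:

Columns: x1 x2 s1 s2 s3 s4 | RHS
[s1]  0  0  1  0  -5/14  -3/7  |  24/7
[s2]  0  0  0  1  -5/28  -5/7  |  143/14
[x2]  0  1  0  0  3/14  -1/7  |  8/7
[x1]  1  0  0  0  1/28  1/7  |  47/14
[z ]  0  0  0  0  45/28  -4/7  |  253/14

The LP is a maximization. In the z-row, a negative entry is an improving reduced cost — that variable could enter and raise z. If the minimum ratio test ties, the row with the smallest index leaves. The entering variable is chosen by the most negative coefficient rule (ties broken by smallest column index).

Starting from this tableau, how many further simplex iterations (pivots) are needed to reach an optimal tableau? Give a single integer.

1

pivot: s4 in, x1 out → z = 63/2
No improving column remains; optimal.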